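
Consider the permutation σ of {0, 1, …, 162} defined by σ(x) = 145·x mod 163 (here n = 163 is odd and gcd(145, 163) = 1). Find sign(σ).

Trace 51: π^k(51) = [51, 60, 61, 43, 41, 77, 81] for k=0..6.
Cycle type of π: 81×2 + 1; total 3 cycles.
3 cycles on 163: each ℓ→(−1)^(ℓ−1), product (−1)^160 = +1.
Via Zolotarev, sign(π_{145}) = (145|163) = +1.

+1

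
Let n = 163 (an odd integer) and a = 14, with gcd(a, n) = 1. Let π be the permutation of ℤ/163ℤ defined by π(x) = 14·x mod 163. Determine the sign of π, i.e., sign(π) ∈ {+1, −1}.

+1

Start at x=1: 1 → 14 → 33 → 136 → 111 → 87 → 77 → … (one orbit).
Decompose π into cycles: lengths [81, 81, 1] (3 cycles, including the fixed point 0).
163 − 3 = 160 transpositions; sign(π) = (−1)^160 = +1.
Via Zolotarev, sign(π_{14}) = (14|163) = +1.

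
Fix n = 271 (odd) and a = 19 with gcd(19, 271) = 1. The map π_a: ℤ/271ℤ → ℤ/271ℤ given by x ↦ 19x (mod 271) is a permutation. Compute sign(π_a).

Start at x=181: 181 → 187 → 30 → 28 → 261 → 81 → 184 → … (one orbit).
The orbit structure of x ↦ 19x mod 271: 10 orbits of sizes [30, 30, 30, 30, 30, 30, 30, 30, 30, 1].
sign(π) = (−1)^{n − #cycles} = (−1)^{271−10} = (−1)^261 = -1.

-1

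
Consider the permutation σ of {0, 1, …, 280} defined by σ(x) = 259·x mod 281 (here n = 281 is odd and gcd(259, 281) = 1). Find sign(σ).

-1

Start at x=250: 250 → 120 → 170 → 194 → 228 → 42 → 200 → … (one orbit).
The orbit structure of x ↦ 259x mod 281: 2 orbits of sizes [280, 1].
With 2 cycles on 281 points, sign = (−1)^{281−2} = -1.
Via Zolotarev, sign(π_{259}) = (259|281) = -1.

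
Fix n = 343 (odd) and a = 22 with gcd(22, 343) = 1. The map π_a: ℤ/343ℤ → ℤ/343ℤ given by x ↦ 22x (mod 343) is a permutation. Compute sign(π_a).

+1

Start at x=323: 323 → 246 → 267 → 43 → 260 → 232 → 302 → … (one orbit).
π_22 has 19 disjoint cycles with lengths [49, 49, 49, 49, 49, 49, 7, 7, 7, 7, 7, 7, 1, 1, 1, 1, 1, 1, 1] on {0,…,342}.
343 − 19 = 324 transpositions; sign(π) = (−1)^324 = +1.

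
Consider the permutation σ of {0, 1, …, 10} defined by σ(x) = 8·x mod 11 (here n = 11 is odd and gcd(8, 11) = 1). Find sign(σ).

-1

Trace 9: π^k(9) = [9, 6, 4, 10, 3, 2, 5] for k=0..6.
Cycle type of π: 10 + 1; total 2 cycles.
sign(π) = (−1)^{n − #cycles} = (−1)^{11−2} = (−1)^9 = -1.
Via Zolotarev, sign(π_{8}) = (8|11) = -1.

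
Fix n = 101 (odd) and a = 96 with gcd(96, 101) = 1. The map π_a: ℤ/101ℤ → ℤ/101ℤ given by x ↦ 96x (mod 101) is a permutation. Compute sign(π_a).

Start at x=71: 71 → 49 → 58 → 13 → 36 → 22 → 92 → … (one orbit).
Cycle lengths of π_96 on ℤ/101ℤ: [50, 50, 1]; 3 cycles in total.
With 3 cycles on 101 points, sign = (−1)^{101−3} = +1.
Via Zolotarev, sign(π_{96}) = (96|101) = +1.

+1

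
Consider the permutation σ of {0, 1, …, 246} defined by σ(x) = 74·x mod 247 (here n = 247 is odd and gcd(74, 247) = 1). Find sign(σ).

Start at x=42: 42 → 144 → 35 → 120 → 235 → 100 → 237 → … (one orbit).
Cycle type of π: 9×26 + 3×4 + 1; total 31 cycles.
With 31 cycles on 247 points, sign = (−1)^{247−31} = +1.
Zolotarev: (74|247) = +1, matching the cycle-count sign.

+1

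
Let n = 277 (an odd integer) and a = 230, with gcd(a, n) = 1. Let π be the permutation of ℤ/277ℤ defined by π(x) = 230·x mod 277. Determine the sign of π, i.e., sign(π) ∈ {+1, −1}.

Trace 252: π^k(252) = [252, 67, 175, 85, 160, 236, 265] for k=0..6.
5 cycles of lengths [69, 69, 69, 69, 1].
5 cycles on 277: each ℓ→(−1)^(ℓ−1), product (−1)^272 = +1.
(230|277)_J = +1 (Zolotarev's lemma cross-check).

+1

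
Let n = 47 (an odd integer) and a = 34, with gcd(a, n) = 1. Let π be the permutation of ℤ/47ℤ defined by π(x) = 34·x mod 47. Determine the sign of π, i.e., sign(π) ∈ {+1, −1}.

Start at x=3: 3 → 8 → 37 → 36 → 2 → 21 → 9 → … (one orbit).
Cycle lengths of π_34 on ℤ/47ℤ: [23, 23, 1]; 3 cycles in total.
n − c = 47 − 3 = 44; sign = (−1)^44 = +1.
Check: (34/47) = +1 by Zolotarev.

+1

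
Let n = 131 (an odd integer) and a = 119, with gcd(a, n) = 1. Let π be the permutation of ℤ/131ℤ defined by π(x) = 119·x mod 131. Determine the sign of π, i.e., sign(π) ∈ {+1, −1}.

-1

Orbit of 109 under x↦119x: [109, 2, 107, 26, 81, 76, 5]… (length divides ord_131(119)).
2 cycles of lengths [130, 1].
sign(π) = (−1)^{n − #cycles} = (−1)^{131−2} = (−1)^129 = -1.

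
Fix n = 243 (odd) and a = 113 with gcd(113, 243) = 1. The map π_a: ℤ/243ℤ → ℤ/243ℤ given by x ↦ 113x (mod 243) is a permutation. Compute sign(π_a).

Orbit of 1 under x↦113x: [1, 113, 133, 206, 193, 182, 154]… (length divides ord_243(113)).
Cycle type of π: 162 + 54 + 18 + 6 + 2 + 1; total 6 cycles.
sign(π) = (−1)^{n − #cycles} = (−1)^{243−6} = (−1)^237 = -1.
Zolotarev: (113|243) = -1, matching the cycle-count sign.

-1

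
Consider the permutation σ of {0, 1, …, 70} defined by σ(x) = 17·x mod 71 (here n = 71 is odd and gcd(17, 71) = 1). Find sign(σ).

Start at x=1: 1 → 17 → 5 → 14 → 25 → 70 → 54 → … (one orbit).
Cycle lengths of π_17 on ℤ/71ℤ: [10, 10, 10, 10, 10, 10, 10, 1]; 8 cycles in total.
Σ(ℓ_i−1) = 71−8 = 63; sign = (−1)^63 = -1.

-1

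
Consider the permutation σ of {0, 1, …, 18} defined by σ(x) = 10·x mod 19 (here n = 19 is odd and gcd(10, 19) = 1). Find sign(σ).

-1

Orbit of 1 under x↦10x: [1, 10, 5, 12, 6, 3, 11]… (length divides ord_19(10)).
The orbit structure of x ↦ 10x mod 19: 2 orbits of sizes [18, 1].
n − c = 19 − 2 = 17; sign = (−1)^17 = -1.
Check: (10/19) = -1 by Zolotarev.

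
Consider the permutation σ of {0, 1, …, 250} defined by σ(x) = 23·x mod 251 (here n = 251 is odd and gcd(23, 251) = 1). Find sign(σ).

Trace 94: π^k(94) = [94, 154, 28, 142, 3, 69, 81] for k=0..6.
Decompose π into cycles: lengths [125, 125, 1] (3 cycles, including the fixed point 0).
Σ(ℓ_i−1) = 251−3 = 248; sign = (−1)^248 = +1.
The Jacobi symbol (23|251) = +1 (Zolotarev) agrees.

+1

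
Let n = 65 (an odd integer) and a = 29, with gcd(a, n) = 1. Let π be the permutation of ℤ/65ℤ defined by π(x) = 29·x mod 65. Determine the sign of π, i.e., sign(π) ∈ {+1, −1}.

+1

Start at x=1: 1 → 29 → 61 → 14 → 16 → 9 → 1 (one orbit).
Cycle type of π: 6×8 + 3×4 + 2×2 + 1; total 15 cycles.
15 cycles on 65: each ℓ→(−1)^(ℓ−1), product (−1)^50 = +1.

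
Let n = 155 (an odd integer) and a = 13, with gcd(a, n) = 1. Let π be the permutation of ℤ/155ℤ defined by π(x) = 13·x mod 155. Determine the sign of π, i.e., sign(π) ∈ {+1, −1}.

+1

Start at x=147: 147 → 51 → 43 → 94 → 137 → 76 → 58 → … (one orbit).
π_13 has 5 disjoint cycles with lengths [60, 60, 30, 4, 1] on {0,…,154}.
5 cycles on 155: each ℓ→(−1)^(ℓ−1), product (−1)^150 = +1.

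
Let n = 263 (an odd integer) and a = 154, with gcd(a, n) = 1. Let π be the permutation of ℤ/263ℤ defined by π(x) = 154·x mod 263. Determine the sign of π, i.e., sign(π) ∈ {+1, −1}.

-1

Start at x=101: 101 → 37 → 175 → 124 → 160 → 181 → 259 → … (one orbit).
Decompose π into cycles: lengths [262, 1] (2 cycles, including the fixed point 0).
With 2 cycles on 263 points, sign = (−1)^{263−2} = -1.
(154|263)_J = -1 (Zolotarev's lemma cross-check).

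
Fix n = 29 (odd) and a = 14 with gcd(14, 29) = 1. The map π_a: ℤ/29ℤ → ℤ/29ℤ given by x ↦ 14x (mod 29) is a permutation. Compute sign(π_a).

Trace 11: π^k(11) = [11, 9, 10, 24, 17, 6, 26] for k=0..6.
Cycle lengths of π_14 on ℤ/29ℤ: [28, 1]; 2 cycles in total.
n − c = 29 − 2 = 27; sign = (−1)^27 = -1.

-1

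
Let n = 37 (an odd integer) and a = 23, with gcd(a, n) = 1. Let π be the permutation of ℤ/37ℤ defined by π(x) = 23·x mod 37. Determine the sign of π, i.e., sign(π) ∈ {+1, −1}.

-1

Orbit of 11 under x↦23x: [11, 31, 10, 8, 36, 14, 26]… (length divides ord_37(23)).
Cycle lengths of π_23 on ℤ/37ℤ: [12, 12, 12, 1]; 4 cycles in total.
sign(π) = (−1)^{n − #cycles} = (−1)^{37−4} = (−1)^33 = -1.
The Jacobi symbol (23|37) = -1 (Zolotarev) agrees.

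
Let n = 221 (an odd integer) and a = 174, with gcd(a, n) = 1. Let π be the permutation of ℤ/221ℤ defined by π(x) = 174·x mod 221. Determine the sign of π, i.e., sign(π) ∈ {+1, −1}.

Trace 47: π^k(47) = [47, 1, 174, 220] for k=0..3.
Cycle type of π: 4×55 + 1; total 56 cycles.
Σ(ℓ_i−1) = 221−56 = 165; sign = (−1)^165 = -1.

-1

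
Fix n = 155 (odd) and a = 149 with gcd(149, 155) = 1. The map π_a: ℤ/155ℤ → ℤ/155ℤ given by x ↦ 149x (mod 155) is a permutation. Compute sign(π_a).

+1

Trace 94: π^k(94) = [94, 56, 129, 1, 149, 36] for k=0..5.
Cycle type of π: 6×20 + 3×10 + 2×2 + 1; total 33 cycles.
n − c = 155 − 33 = 122; sign = (−1)^122 = +1.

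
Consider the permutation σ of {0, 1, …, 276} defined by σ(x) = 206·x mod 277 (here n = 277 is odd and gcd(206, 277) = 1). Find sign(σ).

+1

Start at x=274: 274 → 213 → 112 → 81 → 66 → 23 → 29 → … (one orbit).
Cycle lengths of π_206 on ℤ/277ℤ: [138, 138, 1]; 3 cycles in total.
n − c = 277 − 3 = 274; sign = (−1)^274 = +1.
Via Zolotarev, sign(π_{206}) = (206|277) = +1.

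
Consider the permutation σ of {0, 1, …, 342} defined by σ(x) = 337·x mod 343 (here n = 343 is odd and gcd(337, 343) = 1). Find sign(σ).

Trace 120: π^k(120) = [120, 309, 204, 148, 141, 183, 274] for k=0..6.
19 cycles of lengths [49, 49, 49, 49, 49, 49, 7, 7, 7, 7, 7, 7, 1, 1, 1, 1, 1, 1, 1].
sign(π) = (−1)^{n − #cycles} = (−1)^{343−19} = (−1)^324 = +1.

+1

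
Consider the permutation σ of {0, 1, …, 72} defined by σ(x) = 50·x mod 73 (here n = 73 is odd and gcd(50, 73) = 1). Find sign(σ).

Start at x=65: 65 → 38 → 2 → 27 → 36 → 48 → 64 → … (one orbit).
Cycle lengths of π_50 on ℤ/73ℤ: [36, 36, 1]; 3 cycles in total.
With 3 cycles on 73 points, sign = (−1)^{73−3} = +1.

+1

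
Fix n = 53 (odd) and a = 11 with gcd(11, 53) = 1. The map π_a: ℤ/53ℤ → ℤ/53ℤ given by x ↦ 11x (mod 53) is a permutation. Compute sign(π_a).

+1

Trace 7: π^k(7) = [7, 24, 52, 42, 38, 47, 40] for k=0..6.
3 cycles of lengths [26, 26, 1].
53 − 3 = 50 transpositions; sign(π) = (−1)^50 = +1.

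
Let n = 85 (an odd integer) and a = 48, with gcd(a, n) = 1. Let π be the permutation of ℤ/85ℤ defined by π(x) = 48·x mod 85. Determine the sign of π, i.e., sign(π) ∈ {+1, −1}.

+1

Orbit of 1 under x↦48x: [1, 48, 9, 7, 81, 63, 49]… (length divides ord_85(48)).
7 cycles of lengths [16, 16, 16, 16, 16, 4, 1].
With 7 cycles on 85 points, sign = (−1)^{85−7} = +1.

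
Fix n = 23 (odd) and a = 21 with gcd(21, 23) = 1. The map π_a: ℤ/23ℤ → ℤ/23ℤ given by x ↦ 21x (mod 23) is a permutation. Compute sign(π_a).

Start at x=4: 4 → 15 → 16 → 14 → 18 → 10 → 3 → … (one orbit).
π_21 has 2 disjoint cycles with lengths [22, 1] on {0,…,22}.
sign(π) = (−1)^{n − #cycles} = (−1)^{23−2} = (−1)^21 = -1.

-1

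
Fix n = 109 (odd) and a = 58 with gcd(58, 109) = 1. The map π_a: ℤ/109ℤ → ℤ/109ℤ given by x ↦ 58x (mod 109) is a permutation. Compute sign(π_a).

Trace 105: π^k(105) = [105, 95, 60, 101, 81, 11, 93] for k=0..6.
The orbit structure of x ↦ 58x mod 109: 2 orbits of sizes [108, 1].
Σ(ℓ_i−1) = 109−2 = 107; sign = (−1)^107 = -1.
Zolotarev: (58|109) = -1, matching the cycle-count sign.

-1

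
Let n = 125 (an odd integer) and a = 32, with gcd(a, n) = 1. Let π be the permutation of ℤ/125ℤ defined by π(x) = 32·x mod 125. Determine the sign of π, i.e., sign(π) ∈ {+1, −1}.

Trace 118: π^k(118) = [118, 26, 82, 124, 93, 101, 107] for k=0..6.
Cycle type of π: 20×5 + 4×6 + 1; total 12 cycles.
Σ(ℓ_i−1) = 125−12 = 113; sign = (−1)^113 = -1.
Via Zolotarev, sign(π_{32}) = (32|125) = -1.

-1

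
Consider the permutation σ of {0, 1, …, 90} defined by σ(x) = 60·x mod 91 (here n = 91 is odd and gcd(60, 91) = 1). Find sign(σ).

-1

Orbit of 86 under x↦60x: [86, 64, 18, 79, 8, 25, 44]… (length divides ord_91(60)).
π_60 has 12 disjoint cycles with lengths [12, 12, 12, 12, 12, 12, 4, 4, 4, 3, 3, 1] on {0,…,90}.
sign(π) = (−1)^{n − #cycles} = (−1)^{91−12} = (−1)^79 = -1.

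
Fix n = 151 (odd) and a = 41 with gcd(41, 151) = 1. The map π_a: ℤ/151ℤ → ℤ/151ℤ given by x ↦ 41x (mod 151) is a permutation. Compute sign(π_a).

-1

Trace 9: π^k(9) = [9, 67, 29, 132, 127, 73, 124] for k=0..6.
Cycle type of π: 50×3 + 1; total 4 cycles.
151 − 4 = 147 transpositions; sign(π) = (−1)^147 = -1.
The Jacobi symbol (41|151) = -1 (Zolotarev) agrees.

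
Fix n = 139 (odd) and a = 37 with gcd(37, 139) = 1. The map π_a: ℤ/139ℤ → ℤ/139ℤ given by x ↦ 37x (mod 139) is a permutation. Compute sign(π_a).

+1

Trace 51: π^k(51) = [51, 80, 41, 127, 112, 113, 11] for k=0..6.
Decompose π into cycles: lengths [69, 69, 1] (3 cycles, including the fixed point 0).
sign(π) = (−1)^{n − #cycles} = (−1)^{139−3} = (−1)^136 = +1.
(37|139)_J = +1 (Zolotarev's lemma cross-check).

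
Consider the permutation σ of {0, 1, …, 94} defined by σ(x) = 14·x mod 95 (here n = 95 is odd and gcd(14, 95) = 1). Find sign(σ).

Trace 69: π^k(69) = [69, 16, 34, 1, 14, 6, 84] for k=0..6.
8 cycles of lengths [18, 18, 18, 18, 18, 2, 2, 1].
95 − 8 = 87 transpositions; sign(π) = (−1)^87 = -1.

-1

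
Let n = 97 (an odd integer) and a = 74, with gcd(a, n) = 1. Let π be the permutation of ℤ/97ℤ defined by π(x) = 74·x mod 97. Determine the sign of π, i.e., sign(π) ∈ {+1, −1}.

-1

Start at x=17: 17 → 94 → 69 → 62 → 29 → 12 → 15 → … (one orbit).
Decompose π into cycles: lengths [96, 1] (2 cycles, including the fixed point 0).
sign(π) = (−1)^{n − #cycles} = (−1)^{97−2} = (−1)^95 = -1.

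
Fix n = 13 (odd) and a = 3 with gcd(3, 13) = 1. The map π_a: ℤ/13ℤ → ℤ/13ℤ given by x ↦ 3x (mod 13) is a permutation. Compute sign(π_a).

Orbit of 9 under x↦3x: [9, 1, 3]… (length divides ord_13(3)).
Cycle lengths of π_3 on ℤ/13ℤ: [3, 3, 3, 3, 1]; 5 cycles in total.
n − c = 13 − 5 = 8; sign = (−1)^8 = +1.

+1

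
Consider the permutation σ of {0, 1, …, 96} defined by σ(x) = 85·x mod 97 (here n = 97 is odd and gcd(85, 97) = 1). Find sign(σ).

Orbit of 18 under x↦85x: [18, 75, 70, 33, 89, 96, 12]… (length divides ord_97(85)).
Decompose π into cycles: lengths [16, 16, 16, 16, 16, 16, 1] (7 cycles, including the fixed point 0).
With 7 cycles on 97 points, sign = (−1)^{97−7} = +1.
The Jacobi symbol (85|97) = +1 (Zolotarev) agrees.

+1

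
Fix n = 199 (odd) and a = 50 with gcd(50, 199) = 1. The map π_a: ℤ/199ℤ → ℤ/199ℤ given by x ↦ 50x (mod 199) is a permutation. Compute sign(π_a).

Start at x=180: 180 → 45 → 61 → 65 → 66 → 116 → 29 → … (one orbit).
Decompose π into cycles: lengths [99, 99, 1] (3 cycles, including the fixed point 0).
With 3 cycles on 199 points, sign = (−1)^{199−3} = +1.

+1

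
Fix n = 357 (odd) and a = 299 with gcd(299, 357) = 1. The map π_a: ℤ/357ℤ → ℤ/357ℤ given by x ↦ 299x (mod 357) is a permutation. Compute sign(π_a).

-1

Orbit of 5 under x↦299x: [5, 67, 41, 121, 122, 64, 215]… (length divides ord_357(299)).
The orbit structure of x ↦ 299x mod 357: 14 orbits of sizes [48, 48, 48, 48, 48, 48, 16, 16, 16, 6, 6, 6, 2, 1].
Σ(ℓ_i−1) = 357−14 = 343; sign = (−1)^343 = -1.
Via Zolotarev, sign(π_{299}) = (299|357) = -1.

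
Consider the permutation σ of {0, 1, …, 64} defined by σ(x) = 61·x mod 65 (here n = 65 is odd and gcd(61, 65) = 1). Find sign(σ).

+1

Start at x=1: 1 → 61 → 16 → 1 (one orbit).
Cycle type of π: 3×20 + 1×5; total 25 cycles.
65 − 25 = 40 transpositions; sign(π) = (−1)^40 = +1.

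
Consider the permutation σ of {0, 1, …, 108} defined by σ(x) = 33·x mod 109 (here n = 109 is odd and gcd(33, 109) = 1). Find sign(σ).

-1

Start at x=108: 108 → 76 → 1 → 33 → 108 (one orbit).
Decompose π into cycles: lengths [4, 4, 4, 4, 4, 4, 4, 4, 4, 4, 4, 4, 4, 4, 4, 4, 4, 4, 4, 4, 4, 4, 4, 4, 4, 4, 4, 1] (28 cycles, including the fixed point 0).
n − c = 109 − 28 = 81; sign = (−1)^81 = -1.
Check: (33/109) = -1 by Zolotarev.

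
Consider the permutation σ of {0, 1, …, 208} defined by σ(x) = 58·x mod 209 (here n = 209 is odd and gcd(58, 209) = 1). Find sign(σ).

Trace 191: π^k(191) = [191, 1, 58, 20, 115] for k=0..4.
Cycle lengths of π_58 on ℤ/209ℤ: [5, 5, 5, 5, 5, 5, 5, 5, 5, 5, 5, 5, 5, 5, 5, 5, 5, 5, 5, 5, 5, 5, 5, 5, 5, 5, 5, 5, 5, 5, 5, 5, 5, 5, 5, 5, 5, 5, 1, 1, 1, 1, 1, 1, 1, 1, 1, 1, 1, 1, 1, 1, 1, 1, 1, 1, 1]; 57 cycles in total.
With 57 cycles on 209 points, sign = (−1)^{209−57} = +1.

+1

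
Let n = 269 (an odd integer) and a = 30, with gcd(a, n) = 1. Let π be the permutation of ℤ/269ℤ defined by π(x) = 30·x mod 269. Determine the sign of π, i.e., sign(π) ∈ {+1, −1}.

Trace 78: π^k(78) = [78, 188, 260, 268, 239, 176, 169] for k=0..6.
Cycle type of π: 134×2 + 1; total 3 cycles.
With 3 cycles on 269 points, sign = (−1)^{269−3} = +1.
Check: (30/269) = +1 by Zolotarev.

+1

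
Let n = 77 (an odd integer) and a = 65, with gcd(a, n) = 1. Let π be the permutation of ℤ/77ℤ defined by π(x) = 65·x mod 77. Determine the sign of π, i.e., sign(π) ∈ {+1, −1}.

Start at x=65: 65 → 67 → 43 → 23 → 32 → 1 → 65 (one orbit).
The orbit structure of x ↦ 65x mod 77: 18 orbits of sizes [6, 6, 6, 6, 6, 6, 6, 6, 6, 6, 3, 3, 2, 2, 2, 2, 2, 1].
77 − 18 = 59 transpositions; sign(π) = (−1)^59 = -1.

-1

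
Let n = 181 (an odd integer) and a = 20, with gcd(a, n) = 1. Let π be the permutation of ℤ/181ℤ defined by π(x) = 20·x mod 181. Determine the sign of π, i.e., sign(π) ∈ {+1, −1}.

Trace 65: π^k(65) = [65, 33, 117, 168, 102, 49, 75] for k=0..6.
3 cycles of lengths [90, 90, 1].
n − c = 181 − 3 = 178; sign = (−1)^178 = +1.

+1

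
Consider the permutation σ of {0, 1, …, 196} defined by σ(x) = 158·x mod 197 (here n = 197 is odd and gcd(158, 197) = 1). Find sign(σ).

Trace 59: π^k(59) = [59, 63, 104, 81, 190, 76, 188] for k=0..6.
The orbit structure of x ↦ 158x mod 197: 5 orbits of sizes [49, 49, 49, 49, 1].
n − c = 197 − 5 = 192; sign = (−1)^192 = +1.

+1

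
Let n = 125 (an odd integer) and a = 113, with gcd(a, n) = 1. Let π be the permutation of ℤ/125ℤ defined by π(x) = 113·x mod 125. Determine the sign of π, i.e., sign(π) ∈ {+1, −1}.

-1

Start at x=74: 74 → 112 → 31 → 3 → 89 → 57 → 66 → … (one orbit).
4 cycles of lengths [100, 20, 4, 1].
With 4 cycles on 125 points, sign = (−1)^{125−4} = -1.
Zolotarev: (113|125) = -1, matching the cycle-count sign.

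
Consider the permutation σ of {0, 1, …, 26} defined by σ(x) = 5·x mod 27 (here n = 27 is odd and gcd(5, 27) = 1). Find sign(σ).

-1

Orbit of 4 under x↦5x: [4, 20, 19, 14, 16, 26, 22]… (length divides ord_27(5)).
Cycle lengths of π_5 on ℤ/27ℤ: [18, 6, 2, 1]; 4 cycles in total.
n − c = 27 − 4 = 23; sign = (−1)^23 = -1.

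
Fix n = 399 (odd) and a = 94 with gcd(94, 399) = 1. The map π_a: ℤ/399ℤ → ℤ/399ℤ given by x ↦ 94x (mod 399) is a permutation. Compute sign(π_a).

+1

Start at x=208: 208 → 1 → 94 → 58 → 265 → 172 → 208 (one orbit).
The orbit structure of x ↦ 94x mod 399: 87 orbits of sizes [6, 6, 6, 6, 6, 6, 6, 6, 6, 6, 6, 6, 6, 6, 6, 6, 6, 6, 6, 6, 6, 6, 6, 6, 6, 6, 6, 6, 6, 6, 6, 6, 6, 6, 6, 6, 6, 6, 6, 6, 6, 6, 6, 6, 6, 6, 6, 6, 6, 6, 6, 6, 6, 6, 6, 6, 6, 2, 2, 2, 2, 2, 2, 2, 2, 2, 2, 2, 2, 2, 2, 2, 2, 2, 2, 2, 2, 2, 2, 2, 2, 2, 2, 2, 1, 1, 1].
Σ(ℓ_i−1) = 399−87 = 312; sign = (−1)^312 = +1.
Via Zolotarev, sign(π_{94}) = (94|399) = +1.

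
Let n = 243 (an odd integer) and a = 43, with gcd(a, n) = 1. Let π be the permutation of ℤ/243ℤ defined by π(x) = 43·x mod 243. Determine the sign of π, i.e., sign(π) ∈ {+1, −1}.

Orbit of 235 under x↦43x: [235, 142, 31, 118, 214, 211, 82]… (length divides ord_243(43)).
π_43 has 11 disjoint cycles with lengths [81, 81, 27, 27, 9, 9, 3, 3, 1, 1, 1] on {0,…,242}.
243 − 11 = 232 transpositions; sign(π) = (−1)^232 = +1.
The Jacobi symbol (43|243) = +1 (Zolotarev) agrees.

+1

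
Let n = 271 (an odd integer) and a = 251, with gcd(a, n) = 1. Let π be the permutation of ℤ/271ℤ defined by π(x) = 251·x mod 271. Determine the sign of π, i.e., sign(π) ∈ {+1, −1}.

Orbit of 24 under x↦251x: [24, 62, 115, 139, 201, 45, 184]… (length divides ord_271(251)).
The orbit structure of x ↦ 251x mod 271: 2 orbits of sizes [270, 1].
2 cycles on 271: each ℓ→(−1)^(ℓ−1), product (−1)^269 = -1.
Zolotarev: (251|271) = -1, matching the cycle-count sign.

-1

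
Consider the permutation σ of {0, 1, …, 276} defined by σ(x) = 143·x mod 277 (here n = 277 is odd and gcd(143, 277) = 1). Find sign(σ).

-1

Start at x=25: 25 → 251 → 160 → 166 → 193 → 176 → 238 → … (one orbit).
Cycle type of π: 276 + 1; total 2 cycles.
Σ(ℓ_i−1) = 277−2 = 275; sign = (−1)^275 = -1.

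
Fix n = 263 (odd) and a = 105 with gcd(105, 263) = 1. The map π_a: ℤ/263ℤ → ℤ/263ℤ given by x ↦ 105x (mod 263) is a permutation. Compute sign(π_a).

+1

Trace 66: π^k(66) = [66, 92, 192, 172, 176, 70, 249] for k=0..6.
Decompose π into cycles: lengths [131, 131, 1] (3 cycles, including the fixed point 0).
sign(π) = (−1)^{n − #cycles} = (−1)^{263−3} = (−1)^260 = +1.
Check: (105/263) = +1 by Zolotarev.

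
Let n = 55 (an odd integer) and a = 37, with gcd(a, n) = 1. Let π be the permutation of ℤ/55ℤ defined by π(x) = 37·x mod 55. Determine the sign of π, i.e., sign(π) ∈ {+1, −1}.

-1

Start at x=34: 34 → 48 → 16 → 42 → 14 → 23 → 26 → … (one orbit).
6 cycles of lengths [20, 20, 5, 5, 4, 1].
sign(π) = (−1)^{n − #cycles} = (−1)^{55−6} = (−1)^49 = -1.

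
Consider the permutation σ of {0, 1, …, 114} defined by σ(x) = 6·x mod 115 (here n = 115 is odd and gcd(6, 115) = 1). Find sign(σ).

+1

Start at x=81: 81 → 26 → 41 → 16 → 96 → 1 → 6 → … (one orbit).
π_6 has 15 disjoint cycles with lengths [11, 11, 11, 11, 11, 11, 11, 11, 11, 11, 1, 1, 1, 1, 1] on {0,…,114}.
15 cycles on 115: each ℓ→(−1)^(ℓ−1), product (−1)^100 = +1.
Zolotarev: (6|115) = +1, matching the cycle-count sign.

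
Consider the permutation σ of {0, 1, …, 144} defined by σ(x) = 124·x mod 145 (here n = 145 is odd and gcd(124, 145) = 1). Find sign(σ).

Start at x=111: 111 → 134 → 86 → 79 → 81 → 39 → 51 → … (one orbit).
The orbit structure of x ↦ 124x mod 145: 8 orbits of sizes [28, 28, 28, 28, 28, 2, 2, 1].
n − c = 145 − 8 = 137; sign = (−1)^137 = -1.
Zolotarev: (124|145) = -1, matching the cycle-count sign.

-1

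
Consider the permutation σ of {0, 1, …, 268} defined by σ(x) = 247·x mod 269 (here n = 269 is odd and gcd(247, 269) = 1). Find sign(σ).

Start at x=109: 109 → 23 → 32 → 103 → 155 → 87 → 238 → … (one orbit).
Cycle type of π: 268 + 1; total 2 cycles.
Σ(ℓ_i−1) = 269−2 = 267; sign = (−1)^267 = -1.
The Jacobi symbol (247|269) = -1 (Zolotarev) agrees.

-1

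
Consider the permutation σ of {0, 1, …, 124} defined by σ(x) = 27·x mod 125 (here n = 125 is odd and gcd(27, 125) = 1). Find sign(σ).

Orbit of 68 under x↦27x: [68, 86, 72, 69, 113, 51, 2]… (length divides ord_125(27)).
Decompose π into cycles: lengths [100, 20, 4, 1] (4 cycles, including the fixed point 0).
125 − 4 = 121 transpositions; sign(π) = (−1)^121 = -1.

-1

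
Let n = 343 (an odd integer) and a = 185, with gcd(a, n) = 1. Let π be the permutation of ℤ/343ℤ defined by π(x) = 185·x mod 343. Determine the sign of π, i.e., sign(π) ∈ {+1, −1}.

Start at x=184: 184 → 83 → 263 → 292 → 169 → 52 → 16 → … (one orbit).
Cycle type of π: 294 + 42 + 6 + 1; total 4 cycles.
n − c = 343 − 4 = 339; sign = (−1)^339 = -1.
Zolotarev: (185|343) = -1, matching the cycle-count sign.

-1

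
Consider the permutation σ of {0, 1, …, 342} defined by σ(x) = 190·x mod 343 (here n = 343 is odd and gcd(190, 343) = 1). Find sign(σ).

Trace 57: π^k(57) = [57, 197, 43, 281, 225, 218, 260] for k=0..6.
Cycle lengths of π_190 on ℤ/343ℤ: [49, 49, 49, 49, 49, 49, 7, 7, 7, 7, 7, 7, 1, 1, 1, 1, 1, 1, 1]; 19 cycles in total.
19 cycles on 343: each ℓ→(−1)^(ℓ−1), product (−1)^324 = +1.

+1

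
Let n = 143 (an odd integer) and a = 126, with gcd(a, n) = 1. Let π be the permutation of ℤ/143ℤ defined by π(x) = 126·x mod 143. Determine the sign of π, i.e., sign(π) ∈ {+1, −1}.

+1

Start at x=81: 81 → 53 → 100 → 16 → 14 → 48 → 42 → … (one orbit).
Cycle lengths of π_126 on ℤ/143ℤ: [15, 15, 15, 15, 15, 15, 15, 15, 5, 5, 3, 3, 3, 3, 1]; 15 cycles in total.
143 − 15 = 128 transpositions; sign(π) = (−1)^128 = +1.
Via Zolotarev, sign(π_{126}) = (126|143) = +1.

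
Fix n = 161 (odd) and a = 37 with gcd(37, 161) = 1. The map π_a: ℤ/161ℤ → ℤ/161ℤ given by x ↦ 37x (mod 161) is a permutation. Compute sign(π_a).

-1

Orbit of 18 under x↦37x: [18, 22, 9, 11, 85, 86, 123]… (length divides ord_161(37)).
The orbit structure of x ↦ 37x mod 161: 6 orbits of sizes [66, 66, 22, 3, 3, 1].
161 − 6 = 155 transpositions; sign(π) = (−1)^155 = -1.
Check: (37/161) = -1 by Zolotarev.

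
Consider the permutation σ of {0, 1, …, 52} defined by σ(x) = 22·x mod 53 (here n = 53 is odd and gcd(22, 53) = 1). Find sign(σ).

Trace 39: π^k(39) = [39, 10, 8, 17, 3, 13, 21] for k=0..6.
The orbit structure of x ↦ 22x mod 53: 2 orbits of sizes [52, 1].
Σ(ℓ_i−1) = 53−2 = 51; sign = (−1)^51 = -1.
(22|53)_J = -1 (Zolotarev's lemma cross-check).

-1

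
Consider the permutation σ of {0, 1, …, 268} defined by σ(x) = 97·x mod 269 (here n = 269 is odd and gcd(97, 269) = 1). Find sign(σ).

+1

Start at x=47: 47 → 255 → 256 → 84 → 78 → 34 → 70 → … (one orbit).
3 cycles of lengths [134, 134, 1].
n − c = 269 − 3 = 266; sign = (−1)^266 = +1.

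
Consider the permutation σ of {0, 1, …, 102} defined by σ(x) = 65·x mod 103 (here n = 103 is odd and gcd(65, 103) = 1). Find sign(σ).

-1

Orbit of 84 under x↦65x: [84, 1, 65, 2, 27, 4, 54]… (length divides ord_103(65)).
The orbit structure of x ↦ 65x mod 103: 2 orbits of sizes [102, 1].
Σ(ℓ_i−1) = 103−2 = 101; sign = (−1)^101 = -1.
Check: (65/103) = -1 by Zolotarev.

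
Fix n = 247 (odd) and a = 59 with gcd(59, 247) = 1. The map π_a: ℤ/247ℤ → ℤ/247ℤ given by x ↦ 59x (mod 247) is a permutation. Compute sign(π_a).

Trace 167: π^k(167) = [167, 220, 136, 120, 164, 43, 67] for k=0..6.
The orbit structure of x ↦ 59x mod 247: 9 orbits of sizes [36, 36, 36, 36, 36, 36, 18, 12, 1].
247 − 9 = 238 transpositions; sign(π) = (−1)^238 = +1.
(59|247)_J = +1 (Zolotarev's lemma cross-check).

+1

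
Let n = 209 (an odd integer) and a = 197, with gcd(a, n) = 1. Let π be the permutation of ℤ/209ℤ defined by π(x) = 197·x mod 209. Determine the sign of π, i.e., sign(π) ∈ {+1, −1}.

-1

Start at x=144: 144 → 153 → 45 → 87 → 1 → 197 → 144 (one orbit).
Cycle lengths of π_197 on ℤ/209ℤ: [6, 6, 6, 6, 6, 6, 6, 6, 6, 6, 6, 6, 6, 6, 6, 6, 6, 6, 6, 6, 6, 6, 6, 6, 6, 6, 6, 6, 6, 6, 3, 3, 3, 3, 3, 3, 2, 2, 2, 2, 2, 1]; 42 cycles in total.
sign(π) = (−1)^{n − #cycles} = (−1)^{209−42} = (−1)^167 = -1.
Via Zolotarev, sign(π_{197}) = (197|209) = -1.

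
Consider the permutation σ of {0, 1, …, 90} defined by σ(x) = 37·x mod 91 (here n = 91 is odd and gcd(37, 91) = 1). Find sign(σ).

-1

Orbit of 32 under x↦37x: [32, 1, 37, 4, 57, 16, 46]… (length divides ord_91(37)).
Decompose π into cycles: lengths [12, 12, 12, 12, 12, 12, 12, 3, 3, 1] (10 cycles, including the fixed point 0).
Σ(ℓ_i−1) = 91−10 = 81; sign = (−1)^81 = -1.
Check: (37/91) = -1 by Zolotarev.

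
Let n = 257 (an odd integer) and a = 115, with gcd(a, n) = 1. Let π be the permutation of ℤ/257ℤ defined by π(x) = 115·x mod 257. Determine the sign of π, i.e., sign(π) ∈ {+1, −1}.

-1

Orbit of 124 under x↦115x: [124, 125, 240, 101, 50, 96, 246]… (length divides ord_257(115)).
π_115 has 2 disjoint cycles with lengths [256, 1] on {0,…,256}.
2 cycles on 257: each ℓ→(−1)^(ℓ−1), product (−1)^255 = -1.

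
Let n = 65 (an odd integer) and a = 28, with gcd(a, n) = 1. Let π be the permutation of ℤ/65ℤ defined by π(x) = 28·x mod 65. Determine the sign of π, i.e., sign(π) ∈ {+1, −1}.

+1

Orbit of 37 under x↦28x: [37, 61, 18, 49, 7, 1, 28]… (length divides ord_65(28)).
π_28 has 7 disjoint cycles with lengths [12, 12, 12, 12, 12, 4, 1] on {0,…,64}.
65 − 7 = 58 transpositions; sign(π) = (−1)^58 = +1.
Zolotarev: (28|65) = +1, matching the cycle-count sign.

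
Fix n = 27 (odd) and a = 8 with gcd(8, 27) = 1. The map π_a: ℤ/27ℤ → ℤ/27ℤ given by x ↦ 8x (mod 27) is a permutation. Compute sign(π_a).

Trace 1: π^k(1) = [1, 8, 10, 26, 19, 17] for k=0..5.
Decompose π into cycles: lengths [6, 6, 6, 2, 2, 2, 2, 1] (8 cycles, including the fixed point 0).
8 cycles on 27: each ℓ→(−1)^(ℓ−1), product (−1)^19 = -1.

-1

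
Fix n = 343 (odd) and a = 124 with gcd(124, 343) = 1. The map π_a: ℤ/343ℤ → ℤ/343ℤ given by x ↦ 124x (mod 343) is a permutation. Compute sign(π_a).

-1

Orbit of 17 under x↦124x: [17, 50, 26, 137, 181, 149, 297]… (length divides ord_343(124)).
Cycle lengths of π_124 on ℤ/343ℤ: [294, 42, 6, 1]; 4 cycles in total.
sign(π) = (−1)^{n − #cycles} = (−1)^{343−4} = (−1)^339 = -1.
Zolotarev: (124|343) = -1, matching the cycle-count sign.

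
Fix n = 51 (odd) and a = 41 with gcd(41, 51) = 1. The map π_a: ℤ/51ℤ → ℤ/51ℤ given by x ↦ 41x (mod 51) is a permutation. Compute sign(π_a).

Start at x=25: 25 → 5 → 1 → 41 → 49 → 20 → 4 → … (one orbit).
π_41 has 5 disjoint cycles with lengths [16, 16, 16, 2, 1] on {0,…,50}.
5 cycles on 51: each ℓ→(−1)^(ℓ−1), product (−1)^46 = +1.

+1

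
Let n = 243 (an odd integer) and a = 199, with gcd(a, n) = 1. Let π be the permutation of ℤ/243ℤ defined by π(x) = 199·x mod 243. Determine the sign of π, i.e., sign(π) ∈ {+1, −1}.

Orbit of 91 under x↦199x: [91, 127, 1, 199, 235, 109, 64]… (length divides ord_243(199)).
The orbit structure of x ↦ 199x mod 243: 27 orbits of sizes [27, 27, 27, 27, 27, 27, 9, 9, 9, 9, 9, 9, 3, 3, 3, 3, 3, 3, 1, 1, 1, 1, 1, 1, 1, 1, 1].
sign(π) = (−1)^{n − #cycles} = (−1)^{243−27} = (−1)^216 = +1.
Zolotarev: (199|243) = +1, matching the cycle-count sign.

+1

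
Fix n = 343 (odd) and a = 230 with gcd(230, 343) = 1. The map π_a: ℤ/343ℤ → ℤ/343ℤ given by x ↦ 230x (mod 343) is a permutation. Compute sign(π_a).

-1

Start at x=323: 323 → 202 → 155 → 321 → 85 → 342 → 113 → … (one orbit).
Cycle lengths of π_230 on ℤ/343ℤ: [98, 98, 98, 14, 14, 14, 2, 2, 2, 1]; 10 cycles in total.
sign(π) = (−1)^{n − #cycles} = (−1)^{343−10} = (−1)^333 = -1.
Via Zolotarev, sign(π_{230}) = (230|343) = -1.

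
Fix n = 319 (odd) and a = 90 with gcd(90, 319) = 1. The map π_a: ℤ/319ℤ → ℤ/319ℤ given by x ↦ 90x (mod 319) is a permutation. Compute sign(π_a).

Orbit of 171 under x↦90x: [171, 78, 2, 180, 250, 170, 307]… (length divides ord_319(90)).
The orbit structure of x ↦ 90x mod 319: 5 orbits of sizes [140, 140, 28, 10, 1].
n − c = 319 − 5 = 314; sign = (−1)^314 = +1.
Check: (90/319) = +1 by Zolotarev.

+1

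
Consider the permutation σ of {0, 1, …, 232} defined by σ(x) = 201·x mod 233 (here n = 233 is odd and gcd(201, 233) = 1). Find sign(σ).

+1

Trace 204: π^k(204) = [204, 229, 128, 98, 126, 162, 175] for k=0..6.
The orbit structure of x ↦ 201x mod 233: 5 orbits of sizes [58, 58, 58, 58, 1].
5 cycles on 233: each ℓ→(−1)^(ℓ−1), product (−1)^228 = +1.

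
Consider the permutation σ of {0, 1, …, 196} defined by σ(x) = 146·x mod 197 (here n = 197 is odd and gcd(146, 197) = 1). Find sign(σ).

Trace 43: π^k(43) = [43, 171, 144, 142, 47, 164, 107] for k=0..6.
The orbit structure of x ↦ 146x mod 197: 3 orbits of sizes [98, 98, 1].
With 3 cycles on 197 points, sign = (−1)^{197−3} = +1.
Check: (146/197) = +1 by Zolotarev.

+1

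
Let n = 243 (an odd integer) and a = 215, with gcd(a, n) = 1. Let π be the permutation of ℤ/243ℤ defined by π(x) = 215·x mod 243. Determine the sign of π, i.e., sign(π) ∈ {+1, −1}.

Trace 163: π^k(163) = [163, 53, 217, 242, 28, 188, 82] for k=0..6.
π_215 has 32 disjoint cycles with lengths [18, 18, 18, 18, 18, 18, 18, 18, 18, 6, 6, 6, 6, 6, 6, 6, 6, 6, 2, 2, 2, 2, 2, 2, 2, 2, 2, 2, 2, 2, 2, 1] on {0,…,242}.
With 32 cycles on 243 points, sign = (−1)^{243−32} = -1.
The Jacobi symbol (215|243) = -1 (Zolotarev) agrees.

-1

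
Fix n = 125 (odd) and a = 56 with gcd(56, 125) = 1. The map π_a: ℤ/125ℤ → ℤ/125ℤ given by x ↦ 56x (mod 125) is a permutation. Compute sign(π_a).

+1

Orbit of 86 under x↦56x: [86, 66, 71, 101, 31, 111, 91]… (length divides ord_125(56)).
π_56 has 13 disjoint cycles with lengths [25, 25, 25, 25, 5, 5, 5, 5, 1, 1, 1, 1, 1] on {0,…,124}.
n − c = 125 − 13 = 112; sign = (−1)^112 = +1.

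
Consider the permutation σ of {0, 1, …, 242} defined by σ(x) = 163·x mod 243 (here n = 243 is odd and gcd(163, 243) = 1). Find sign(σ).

Trace 1: π^k(1) = [1, 163, 82] for k=0..2.
π_163 has 135 disjoint cycles with lengths [3, 3, 3, 3, 3, 3, 3, 3, 3, 3, 3, 3, 3, 3, 3, 3, 3, 3, 3, 3, 3, 3, 3, 3, 3, 3, 3, 3, 3, 3, 3, 3, 3, 3, 3, 3, 3, 3, 3, 3, 3, 3, 3, 3, 3, 3, 3, 3, 3, 3, 3, 3, 3, 3, 1, 1, 1, 1, 1, 1, 1, 1, 1, 1, 1, 1, 1, 1, 1, 1, 1, 1, 1, 1, 1, 1, 1, 1, 1, 1, 1, 1, 1, 1, 1, 1, 1, 1, 1, 1, 1, 1, 1, 1, 1, 1, 1, 1, 1, 1, 1, 1, 1, 1, 1, 1, 1, 1, 1, 1, 1, 1, 1, 1, 1, 1, 1, 1, 1, 1, 1, 1, 1, 1, 1, 1, 1, 1, 1, 1, 1, 1, 1, 1, 1] on {0,…,242}.
With 135 cycles on 243 points, sign = (−1)^{243−135} = +1.
Zolotarev: (163|243) = +1, matching the cycle-count sign.

+1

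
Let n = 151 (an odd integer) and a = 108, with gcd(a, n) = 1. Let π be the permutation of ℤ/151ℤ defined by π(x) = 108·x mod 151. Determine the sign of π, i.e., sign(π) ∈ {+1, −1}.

-1

Trace 32: π^k(32) = [32, 134, 127, 126, 18, 132, 62] for k=0..6.
Cycle type of π: 150 + 1; total 2 cycles.
151 − 2 = 149 transpositions; sign(π) = (−1)^149 = -1.
(108|151)_J = -1 (Zolotarev's lemma cross-check).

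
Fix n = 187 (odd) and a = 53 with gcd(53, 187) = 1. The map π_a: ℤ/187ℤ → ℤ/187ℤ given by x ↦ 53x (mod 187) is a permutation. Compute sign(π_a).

+1

Start at x=64: 64 → 26 → 69 → 104 → 89 → 42 → 169 → … (one orbit).
9 cycles of lengths [40, 40, 40, 40, 8, 8, 5, 5, 1].
9 cycles on 187: each ℓ→(−1)^(ℓ−1), product (−1)^178 = +1.
Via Zolotarev, sign(π_{53}) = (53|187) = +1.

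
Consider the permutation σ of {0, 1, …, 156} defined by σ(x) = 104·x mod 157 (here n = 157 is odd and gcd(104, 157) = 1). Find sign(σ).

-1

Start at x=73: 73 → 56 → 15 → 147 → 59 → 13 → 96 → … (one orbit).
Cycle lengths of π_104 on ℤ/157ℤ: [156, 1]; 2 cycles in total.
sign(π) = (−1)^{n − #cycles} = (−1)^{157−2} = (−1)^155 = -1.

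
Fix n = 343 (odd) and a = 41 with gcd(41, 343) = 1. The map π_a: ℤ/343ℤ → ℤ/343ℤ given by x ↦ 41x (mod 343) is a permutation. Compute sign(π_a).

-1

Start at x=181: 181 → 218 → 20 → 134 → 6 → 246 → 139 → … (one orbit).
π_41 has 10 disjoint cycles with lengths [98, 98, 98, 14, 14, 14, 2, 2, 2, 1] on {0,…,342}.
With 10 cycles on 343 points, sign = (−1)^{343−10} = -1.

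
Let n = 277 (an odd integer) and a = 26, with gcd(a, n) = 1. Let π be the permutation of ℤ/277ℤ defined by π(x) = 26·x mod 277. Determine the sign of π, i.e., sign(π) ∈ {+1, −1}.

Trace 131: π^k(131) = [131, 82, 193, 32, 1, 26, 122] for k=0..6.
Decompose π into cycles: lengths [92, 92, 92, 1] (4 cycles, including the fixed point 0).
Σ(ℓ_i−1) = 277−4 = 273; sign = (−1)^273 = -1.
Check: (26/277) = -1 by Zolotarev.

-1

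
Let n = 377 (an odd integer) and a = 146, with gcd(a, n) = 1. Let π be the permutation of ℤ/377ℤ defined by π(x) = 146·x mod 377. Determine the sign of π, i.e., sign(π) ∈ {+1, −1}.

+1

Trace 146: π^k(146) = [146, 204, 1] for k=0..2.
Cycle type of π: 3×116 + 1×29; total 145 cycles.
sign(π) = (−1)^{n − #cycles} = (−1)^{377−145} = (−1)^232 = +1.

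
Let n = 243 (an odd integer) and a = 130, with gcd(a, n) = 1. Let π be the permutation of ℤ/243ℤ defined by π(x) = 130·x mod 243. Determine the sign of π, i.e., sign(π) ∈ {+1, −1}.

+1

Trace 13: π^k(13) = [13, 232, 28, 238, 79, 64, 58] for k=0..6.
Cycle lengths of π_130 on ℤ/243ℤ: [81, 81, 27, 27, 9, 9, 3, 3, 1, 1, 1]; 11 cycles in total.
243 − 11 = 232 transpositions; sign(π) = (−1)^232 = +1.
Check: (130/243) = +1 by Zolotarev.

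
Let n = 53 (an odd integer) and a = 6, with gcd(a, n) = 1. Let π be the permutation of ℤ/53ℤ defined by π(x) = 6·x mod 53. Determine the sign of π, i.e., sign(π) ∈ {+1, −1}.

Orbit of 6 under x↦6x: [6, 36, 4, 24, 38, 16, 43]… (length divides ord_53(6)).
Cycle type of π: 26×2 + 1; total 3 cycles.
sign(π) = (−1)^{n − #cycles} = (−1)^{53−3} = (−1)^50 = +1.

+1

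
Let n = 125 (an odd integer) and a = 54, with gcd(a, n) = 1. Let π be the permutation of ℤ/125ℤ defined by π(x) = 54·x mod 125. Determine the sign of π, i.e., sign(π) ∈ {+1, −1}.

Start at x=16: 16 → 114 → 31 → 49 → 21 → 9 → 111 → … (one orbit).
7 cycles of lengths [50, 50, 10, 10, 2, 2, 1].
Σ(ℓ_i−1) = 125−7 = 118; sign = (−1)^118 = +1.
(54|125)_J = +1 (Zolotarev's lemma cross-check).

+1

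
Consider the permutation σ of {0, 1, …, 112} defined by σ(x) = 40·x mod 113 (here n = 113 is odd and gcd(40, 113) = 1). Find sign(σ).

Trace 78: π^k(78) = [78, 69, 48, 112, 73, 95, 71] for k=0..6.
Cycle lengths of π_40 on ℤ/113ℤ: [16, 16, 16, 16, 16, 16, 16, 1]; 8 cycles in total.
sign(π) = (−1)^{n − #cycles} = (−1)^{113−8} = (−1)^105 = -1.

-1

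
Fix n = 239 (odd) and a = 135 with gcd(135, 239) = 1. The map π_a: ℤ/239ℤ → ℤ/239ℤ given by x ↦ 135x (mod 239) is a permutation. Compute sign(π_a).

Orbit of 232 under x↦135x: [232, 11, 51, 193, 4, 62, 5]… (length divides ord_239(135)).
π_135 has 3 disjoint cycles with lengths [119, 119, 1] on {0,…,238}.
3 cycles on 239: each ℓ→(−1)^(ℓ−1), product (−1)^236 = +1.
Zolotarev: (135|239) = +1, matching the cycle-count sign.

+1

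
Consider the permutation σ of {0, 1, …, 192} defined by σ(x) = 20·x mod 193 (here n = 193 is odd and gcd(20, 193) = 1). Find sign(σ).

Start at x=87: 87 → 3 → 60 → 42 → 68 → 9 → 180 → … (one orbit).
π_20 has 4 disjoint cycles with lengths [64, 64, 64, 1] on {0,…,192}.
With 4 cycles on 193 points, sign = (−1)^{193−4} = -1.

-1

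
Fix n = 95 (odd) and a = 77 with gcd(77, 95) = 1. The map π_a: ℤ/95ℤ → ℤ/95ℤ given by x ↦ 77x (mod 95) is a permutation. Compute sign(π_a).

-1

Start at x=58: 58 → 1 → 77 → 39 → 58 (one orbit).
Decompose π into cycles: lengths [4, 4, 4, 4, 4, 4, 4, 4, 4, 4, 4, 4, 4, 4, 4, 4, 4, 4, 4, 1, 1, 1, 1, 1, 1, 1, 1, 1, 1, 1, 1, 1, 1, 1, 1, 1, 1, 1] (38 cycles, including the fixed point 0).
n − c = 95 − 38 = 57; sign = (−1)^57 = -1.
Zolotarev: (77|95) = -1, matching the cycle-count sign.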